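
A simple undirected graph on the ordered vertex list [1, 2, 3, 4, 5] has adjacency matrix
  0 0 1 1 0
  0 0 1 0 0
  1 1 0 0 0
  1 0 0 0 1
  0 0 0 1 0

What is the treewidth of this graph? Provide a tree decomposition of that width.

Every bag has size at most 2, so the width is 2 − 1 = 1 and tw(G) ≤ 1. Any graph with an edge has treewidth ≥ 1, and G has the edge 5–4. Hence tw(G) = 1 exactly.

Treewidth 1.
One such decomposition:
Bags: B1 = {4, 5}  B2 = {1, 4}  B3 = {1, 3}  B4 = {2, 3}
Tree: B1–B2, B2–B3, B3–B4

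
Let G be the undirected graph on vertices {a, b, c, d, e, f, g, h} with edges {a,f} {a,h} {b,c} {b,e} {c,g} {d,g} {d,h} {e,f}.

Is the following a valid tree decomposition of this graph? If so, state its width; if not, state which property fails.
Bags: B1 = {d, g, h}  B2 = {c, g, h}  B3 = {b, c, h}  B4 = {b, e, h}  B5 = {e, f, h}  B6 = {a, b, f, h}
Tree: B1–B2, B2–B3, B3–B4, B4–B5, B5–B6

No — bags containing vertex b are not connected in the tree.

A tree decomposition must satisfy three properties: every vertex lies in some bag; for every edge, both endpoints lie together in some bag; and for every vertex, the bags containing it form a connected subtree. Here bags containing vertex b are not connected in the tree, so the decomposition is invalid.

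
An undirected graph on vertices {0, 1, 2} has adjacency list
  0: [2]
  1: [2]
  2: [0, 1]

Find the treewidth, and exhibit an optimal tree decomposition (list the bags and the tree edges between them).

Treewidth 1.
Bags: B1 = {1, 2}  B2 = {0, 2}
Tree: B1–B2

The largest bag has 2 vertices, giving width 1; this decomposition certifies tw(G) ≤ 1. Any graph with an edge has treewidth ≥ 1, and G has the edge 1–2. The upper and lower bounds meet at 1, so that is the treewidth.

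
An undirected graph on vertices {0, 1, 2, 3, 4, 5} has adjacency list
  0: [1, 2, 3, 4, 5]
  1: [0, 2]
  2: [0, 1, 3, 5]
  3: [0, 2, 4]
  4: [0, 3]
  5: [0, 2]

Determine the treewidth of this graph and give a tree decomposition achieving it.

The largest bag has 3 vertices, giving width 2; this decomposition certifies tw(G) ≤ 2. For the lower bound, the 3 vertices {0, 1, 2} are pairwise adjacent, and any tree decomposition puts a clique entirely inside one bag — forcing width ≥ 2. The upper and lower bounds meet at 2, so that is the treewidth.

Treewidth 2.
Bags: B1 = {0, 2, 3}  B2 = {0, 2, 5}  B3 = {0, 1, 2}  B4 = {0, 3, 4}
Tree: B1–B2, B2–B3, B1–B4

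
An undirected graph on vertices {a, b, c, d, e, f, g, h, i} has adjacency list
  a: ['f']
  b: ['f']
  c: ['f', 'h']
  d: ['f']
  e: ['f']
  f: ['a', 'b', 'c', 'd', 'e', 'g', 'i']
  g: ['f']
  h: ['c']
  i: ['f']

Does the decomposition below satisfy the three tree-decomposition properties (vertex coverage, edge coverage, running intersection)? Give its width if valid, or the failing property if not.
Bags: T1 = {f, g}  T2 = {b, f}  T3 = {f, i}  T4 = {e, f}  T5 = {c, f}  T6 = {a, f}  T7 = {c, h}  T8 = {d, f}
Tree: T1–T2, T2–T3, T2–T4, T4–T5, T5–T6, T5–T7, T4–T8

Yes; width 1.

Checking the three conditions: (i) the bags cover all of {a, b, c, d, e, f, g, h, i}; (ii) for each edge, some bag contains both endpoints; (iii) the bags containing any fixed vertex form a subtree. All hold, so the decomposition is valid with width 2 − 1 = 1.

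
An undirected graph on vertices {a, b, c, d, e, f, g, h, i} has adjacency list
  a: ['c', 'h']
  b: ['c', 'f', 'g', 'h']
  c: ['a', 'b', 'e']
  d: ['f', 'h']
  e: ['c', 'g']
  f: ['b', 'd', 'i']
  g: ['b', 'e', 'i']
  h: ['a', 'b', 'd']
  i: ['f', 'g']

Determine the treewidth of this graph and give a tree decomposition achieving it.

Treewidth 3.
One optimal decomposition is:
Bags: B1 = {a, d, f, h}  B2 = {a, b, f, h}  B3 = {a, b, c, f}  B4 = {b, c, f, i}  B5 = {b, c, g, i}  B6 = {c, e, g, i}
Tree: B1–B2, B2–B3, B3–B4, B4–B5, B5–B6

Each bag holds 4 vertices, so the decomposition has width 3, which upper-bounds the treewidth. For the lower bound: the 4 vertex sets {a,d,h}, {f}, {b}, {c,e,g,i} are disjoint, each induces a connected subgraph, and every pair is joined by at least one edge of G. Contracting each set to a single vertex therefore yields K_{4} as a minor, and since treewidth is minor-monotone, tw(G) ≥ tw(K_{4}) = 3. Combining the bounds, tw(G) = 3.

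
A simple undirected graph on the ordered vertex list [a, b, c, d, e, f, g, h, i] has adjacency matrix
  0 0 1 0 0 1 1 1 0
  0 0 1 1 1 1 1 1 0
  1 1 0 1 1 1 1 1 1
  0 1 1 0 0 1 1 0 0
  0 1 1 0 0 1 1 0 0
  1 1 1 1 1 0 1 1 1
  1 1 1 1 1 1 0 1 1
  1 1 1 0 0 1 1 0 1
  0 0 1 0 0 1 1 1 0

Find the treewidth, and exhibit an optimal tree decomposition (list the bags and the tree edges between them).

Each bag holds 5 vertices, so the decomposition has width 4, which upper-bounds the treewidth. For the lower bound, the 5 vertices {b, c, d, f, g} are pairwise adjacent, and any tree decomposition puts a clique entirely inside one bag — forcing width ≥ 4. Therefore the treewidth is 4.

Treewidth 4.
One optimal decomposition is:
Bags: B1 = {b, c, f, g, h}  B2 = {b, c, d, f, g}  B3 = {c, f, g, h, i}  B4 = {a, c, f, g, h}  B5 = {b, c, e, f, g}
Tree: B1–B2, B1–B3, B1–B4, B1–B5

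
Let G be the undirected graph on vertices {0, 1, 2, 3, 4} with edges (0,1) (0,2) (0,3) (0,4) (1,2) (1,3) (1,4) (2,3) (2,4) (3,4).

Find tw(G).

4

A width-4 tree decomposition is:
Bags: B1 = {0, 1, 2, 3, 4}
Tree: (single bag)
With just one bag of size 5, the width is 5 − 1 = 4, so tw(G) ≤ 4. On the other hand G contains the 5-clique {0, 1, 2, 3, 4}. A clique must lie in a single bag of any decomposition, so no decomposition can have width below 4. The upper and lower bounds meet at 4, so that is the treewidth.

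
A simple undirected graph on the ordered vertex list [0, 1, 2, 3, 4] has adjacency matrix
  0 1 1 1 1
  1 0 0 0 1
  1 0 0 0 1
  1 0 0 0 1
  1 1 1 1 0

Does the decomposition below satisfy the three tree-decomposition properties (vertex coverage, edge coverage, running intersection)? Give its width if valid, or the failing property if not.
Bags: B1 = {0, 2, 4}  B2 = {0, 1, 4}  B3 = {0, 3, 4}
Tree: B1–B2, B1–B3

Yes; width 2.

Every vertex of G appears in some bag (union = {0, 1, 2, 3, 4}); every edge is covered by a bag; and for each vertex v the set of bags containing v is connected in the bag tree. The decomposition is therefore valid. The largest bag has 3 vertices, so the width is 2.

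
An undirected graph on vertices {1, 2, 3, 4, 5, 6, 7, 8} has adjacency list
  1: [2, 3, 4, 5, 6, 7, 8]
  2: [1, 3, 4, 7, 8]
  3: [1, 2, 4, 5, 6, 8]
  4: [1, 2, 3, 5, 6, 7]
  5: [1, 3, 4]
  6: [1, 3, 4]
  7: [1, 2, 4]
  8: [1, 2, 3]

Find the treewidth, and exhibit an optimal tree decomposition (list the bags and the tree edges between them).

Treewidth 3.
One such decomposition:
Bags: B1 = {1, 2, 3, 4}  B2 = {1, 3, 4, 5}  B3 = {1, 2, 4, 7}  B4 = {1, 3, 4, 6}  B5 = {1, 2, 3, 8}
Tree: B1–B2, B1–B3, B2–B4, B1–B5

Every bag has size at most 4, so the width is 4 − 1 = 3 and tw(G) ≤ 3. For the lower bound, the 4 vertices {1, 2, 3, 8} are pairwise adjacent, and any tree decomposition puts a clique entirely inside one bag — forcing width ≥ 3. Hence tw(G) = 3 exactly.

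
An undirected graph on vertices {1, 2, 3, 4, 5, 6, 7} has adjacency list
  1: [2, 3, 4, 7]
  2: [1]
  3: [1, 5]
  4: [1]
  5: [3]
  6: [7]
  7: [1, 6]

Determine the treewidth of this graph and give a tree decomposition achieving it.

Treewidth 1.
One such decomposition:
Bags: B1 = {1, 3}  B2 = {1, 4}  B3 = {1, 7}  B4 = {3, 5}  B5 = {1, 2}  B6 = {6, 7}
Tree: B1–B2, B2–B3, B1–B4, B2–B5, B3–B6

Each bag holds 2 vertices, so the decomposition has width 1, which upper-bounds the treewidth. Any graph with an edge has treewidth ≥ 1, and G has the edge 1–3. Combining the bounds, tw(G) = 1.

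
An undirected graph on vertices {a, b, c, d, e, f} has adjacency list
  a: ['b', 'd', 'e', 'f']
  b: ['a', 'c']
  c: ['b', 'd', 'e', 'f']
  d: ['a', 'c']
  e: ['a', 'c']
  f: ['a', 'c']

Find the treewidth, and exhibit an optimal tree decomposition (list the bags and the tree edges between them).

Treewidth 2.
One such decomposition:
Bags: B1 = {a, c, f}  B2 = {a, b, c}  B3 = {a, c, d}  B4 = {a, c, e}
Tree: B1–B2, B2–B3, B3–B4

Each bag holds 3 vertices, so the decomposition has width 2, which upper-bounds the treewidth. The edges f–a–b–c–f form a cycle, so G is not a tree and its treewidth is at least 2. Therefore the treewidth is 2.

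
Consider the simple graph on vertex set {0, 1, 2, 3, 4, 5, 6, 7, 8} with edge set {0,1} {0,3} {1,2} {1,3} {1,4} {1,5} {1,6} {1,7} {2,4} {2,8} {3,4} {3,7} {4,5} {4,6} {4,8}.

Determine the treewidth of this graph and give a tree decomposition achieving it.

Treewidth 2.
One optimal decomposition is:
Bags: B1 = {1, 3, 4}  B2 = {1, 2, 4}  B3 = {2, 4, 8}  B4 = {1, 4, 6}  B5 = {0, 1, 3}  B6 = {1, 3, 7}  B7 = {1, 4, 5}
Tree: B1–B2, B2–B3, B1–B4, B1–B5, B5–B6, B2–B7

Each bag holds 3 vertices, so the decomposition has width 2, which upper-bounds the treewidth. On the other hand G contains the 3-clique {2, 4, 8}. A clique must lie in a single bag of any decomposition, so no decomposition can have width below 2. Therefore the treewidth is 2.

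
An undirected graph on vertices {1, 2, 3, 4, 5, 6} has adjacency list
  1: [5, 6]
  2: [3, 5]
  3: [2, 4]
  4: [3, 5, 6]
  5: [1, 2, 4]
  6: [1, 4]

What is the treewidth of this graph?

A width-2 tree decomposition is:
Bags: B1 = {2, 3, 5}  B2 = {3, 4, 5}  B3 = {1, 4, 5}  B4 = {1, 4, 6}
Tree: B1–B2, B2–B3, B3–B4
Each bag holds 3 vertices, so the decomposition has width 2, which upper-bounds the treewidth. Since 2–3–4–5–2 is a cycle in G, G is not acyclic. Forests are exactly the graphs of treewidth ≤ 1, so tw(G) ≥ 2. The upper and lower bounds meet at 2, so that is the treewidth.

2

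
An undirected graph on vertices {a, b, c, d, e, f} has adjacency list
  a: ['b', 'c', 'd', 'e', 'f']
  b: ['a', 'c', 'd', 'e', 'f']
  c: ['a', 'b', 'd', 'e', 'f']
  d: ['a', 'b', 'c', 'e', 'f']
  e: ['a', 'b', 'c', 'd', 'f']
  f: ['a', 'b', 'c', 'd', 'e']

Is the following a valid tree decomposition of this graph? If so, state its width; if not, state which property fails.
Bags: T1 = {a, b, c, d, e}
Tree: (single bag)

No — vertex f appears in no bag.

A tree decomposition must satisfy three properties: every vertex lies in some bag; for every edge, both endpoints lie together in some bag; and for every vertex, the bags containing it form a connected subtree. Here vertex f appears in no bag, so the decomposition is invalid.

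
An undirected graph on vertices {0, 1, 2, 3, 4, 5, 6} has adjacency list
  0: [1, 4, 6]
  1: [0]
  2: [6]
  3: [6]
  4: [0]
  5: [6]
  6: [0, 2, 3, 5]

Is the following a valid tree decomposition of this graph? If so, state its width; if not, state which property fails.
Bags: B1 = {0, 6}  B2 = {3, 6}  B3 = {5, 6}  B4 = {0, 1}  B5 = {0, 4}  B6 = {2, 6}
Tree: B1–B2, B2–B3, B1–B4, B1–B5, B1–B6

Yes; width 1.

Vertex coverage: the bags together contain {0, 1, 2, 3, 4, 5, 6}, the full vertex set. Edge coverage: each edge of G has both endpoints in at least one bag. Running intersection: for every vertex, the bags containing it form a connected subtree. All three properties hold, so this is a valid tree decomposition of width max|bag| − 1 = 1, and hence tw(G) ≤ 1.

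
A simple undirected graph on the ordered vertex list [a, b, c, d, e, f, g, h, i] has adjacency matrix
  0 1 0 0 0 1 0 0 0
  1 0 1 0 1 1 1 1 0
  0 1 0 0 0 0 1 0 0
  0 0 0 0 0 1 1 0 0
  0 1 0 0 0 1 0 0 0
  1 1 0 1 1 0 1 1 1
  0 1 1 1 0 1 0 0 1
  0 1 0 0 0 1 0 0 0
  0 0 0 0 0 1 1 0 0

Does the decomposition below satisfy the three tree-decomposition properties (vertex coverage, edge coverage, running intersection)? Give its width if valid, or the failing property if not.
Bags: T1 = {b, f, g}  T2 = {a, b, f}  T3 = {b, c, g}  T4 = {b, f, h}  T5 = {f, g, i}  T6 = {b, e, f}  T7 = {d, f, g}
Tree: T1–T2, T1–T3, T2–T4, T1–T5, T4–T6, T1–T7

Checking the three conditions: (i) the bags cover all of {a, b, c, d, e, f, g, h, i}; (ii) for each edge, some bag contains both endpoints; (iii) the bags containing any fixed vertex form a subtree. All hold, so the decomposition is valid with width 3 − 1 = 2.

Yes; width 2.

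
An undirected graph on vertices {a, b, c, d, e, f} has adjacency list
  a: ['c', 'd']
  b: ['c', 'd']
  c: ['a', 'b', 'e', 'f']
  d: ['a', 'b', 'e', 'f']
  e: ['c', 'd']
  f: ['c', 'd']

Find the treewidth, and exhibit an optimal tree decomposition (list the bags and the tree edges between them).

Treewidth 2.
Bags: B1 = {a, c, d}  B2 = {c, d, f}  B3 = {c, d, e}  B4 = {b, c, d}
Tree: B1–B2, B2–B3, B3–B4

Each bag holds 3 vertices, so the decomposition has width 2, which upper-bounds the treewidth. The edges a–d–f–c–a form a cycle, so G is not a tree and its treewidth is at least 2. Hence tw(G) = 2 exactly.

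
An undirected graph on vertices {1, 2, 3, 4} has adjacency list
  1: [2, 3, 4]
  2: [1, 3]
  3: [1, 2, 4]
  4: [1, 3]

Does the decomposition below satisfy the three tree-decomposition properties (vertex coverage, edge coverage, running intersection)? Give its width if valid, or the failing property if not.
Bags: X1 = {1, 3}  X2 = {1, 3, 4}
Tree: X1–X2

A tree decomposition must satisfy three properties: every vertex lies in some bag; for every edge, both endpoints lie together in some bag; and for every vertex, the bags containing it form a connected subtree. Here vertex 2 appears in no bag, so the decomposition is invalid.

No — vertex 2 appears in no bag.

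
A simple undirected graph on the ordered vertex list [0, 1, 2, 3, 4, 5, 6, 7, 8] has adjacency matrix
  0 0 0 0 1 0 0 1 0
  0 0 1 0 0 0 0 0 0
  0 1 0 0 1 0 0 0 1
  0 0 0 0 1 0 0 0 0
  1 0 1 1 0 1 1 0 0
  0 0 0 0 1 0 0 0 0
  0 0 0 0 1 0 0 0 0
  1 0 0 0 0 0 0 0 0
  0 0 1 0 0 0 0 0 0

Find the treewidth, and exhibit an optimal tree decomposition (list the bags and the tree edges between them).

Every bag has size at most 2, so the width is 2 − 1 = 1 and tw(G) ≤ 1. Since G has at least one edge (e.g. 0–4), it is not an edgeless graph, so tw(G) ≥ 1. Hence tw(G) = 1 exactly.

Treewidth 1.
One optimal decomposition is:
Bags: B1 = {0, 4}  B2 = {2, 4}  B3 = {2, 8}  B4 = {1, 2}  B5 = {4, 6}  B6 = {0, 7}  B7 = {3, 4}  B8 = {4, 5}
Tree: B1–B2, B2–B3, B2–B4, B1–B5, B1–B6, B5–B7, B1–B8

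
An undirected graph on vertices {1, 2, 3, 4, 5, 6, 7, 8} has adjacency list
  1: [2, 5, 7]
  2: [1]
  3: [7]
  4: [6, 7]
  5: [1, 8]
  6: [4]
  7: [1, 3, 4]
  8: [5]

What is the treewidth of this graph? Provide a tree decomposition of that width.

Treewidth 1.
One optimal decomposition is:
Bags: B1 = {1, 7}  B2 = {1, 5}  B3 = {3, 7}  B4 = {1, 2}  B5 = {4, 7}  B6 = {5, 8}  B7 = {4, 6}
Tree: B1–B2, B1–B3, B1–B4, B1–B5, B2–B6, B5–B7

Each bag holds 2 vertices, so the decomposition has width 1, which upper-bounds the treewidth. Any graph with an edge has treewidth ≥ 1, and G has the edge 7–1. Therefore the treewidth is 1.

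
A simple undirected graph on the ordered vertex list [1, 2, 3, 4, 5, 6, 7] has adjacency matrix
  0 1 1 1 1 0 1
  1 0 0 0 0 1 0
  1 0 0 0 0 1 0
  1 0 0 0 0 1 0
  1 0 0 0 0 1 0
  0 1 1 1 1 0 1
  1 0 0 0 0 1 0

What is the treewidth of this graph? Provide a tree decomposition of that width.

Treewidth 2.
One such decomposition:
Bags: B1 = {1, 4, 6}  B2 = {1, 6, 7}  B3 = {1, 3, 6}  B4 = {1, 2, 6}  B5 = {1, 5, 6}
Tree: B1–B2, B2–B3, B3–B4, B4–B5

Each bag holds 3 vertices, so the decomposition has width 2, which upper-bounds the treewidth. For the lower bound, G contains the cycle 6–4–1–7–6, so G is not a forest; only forests have treewidth ≤ 1, hence tw(G) ≥ 2. Combining the bounds, tw(G) = 2.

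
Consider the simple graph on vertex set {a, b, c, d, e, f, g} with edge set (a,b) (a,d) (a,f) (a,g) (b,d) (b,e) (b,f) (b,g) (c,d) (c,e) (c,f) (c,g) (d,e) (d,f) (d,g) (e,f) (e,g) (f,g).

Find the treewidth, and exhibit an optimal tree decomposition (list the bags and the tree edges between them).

Treewidth 4.
One optimal decomposition is:
Bags: B1 = {a, b, d, f, g}  B2 = {b, d, e, f, g}  B3 = {c, d, e, f, g}
Tree: B1–B2, B2–B3

Every bag has size at most 5, so the width is 5 − 1 = 4 and tw(G) ≤ 4. Conversely, {c, d, e, f, g} is a clique of size 5, and the vertices of any clique must share a bag in every tree decomposition; so some bag has ≥ 5 vertices and tw(G) ≥ 4. Combining the bounds, tw(G) = 4.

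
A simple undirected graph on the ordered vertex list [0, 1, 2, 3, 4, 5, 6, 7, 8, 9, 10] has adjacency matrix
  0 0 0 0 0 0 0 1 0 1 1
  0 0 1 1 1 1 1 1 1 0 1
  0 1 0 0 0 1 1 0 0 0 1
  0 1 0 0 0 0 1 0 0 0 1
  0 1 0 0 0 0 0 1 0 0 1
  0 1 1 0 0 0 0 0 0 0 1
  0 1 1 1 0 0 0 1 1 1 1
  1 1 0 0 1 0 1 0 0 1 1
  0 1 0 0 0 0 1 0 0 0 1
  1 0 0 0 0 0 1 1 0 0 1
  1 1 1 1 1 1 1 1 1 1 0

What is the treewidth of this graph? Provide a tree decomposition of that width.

Treewidth 3.
One such decomposition:
Bags: B1 = {1, 4, 7, 10}  B2 = {1, 6, 7, 10}  B3 = {1, 2, 6, 10}  B4 = {1, 3, 6, 10}  B5 = {1, 2, 5, 10}  B6 = {6, 7, 9, 10}  B7 = {0, 7, 9, 10}  B8 = {1, 6, 8, 10}
Tree: B1–B2, B2–B3, B2–B4, B3–B5, B2–B6, B6–B7, B3–B8

The largest bag has 4 vertices, giving width 3; this decomposition certifies tw(G) ≤ 3. For the lower bound, the 4 vertices {0, 7, 9, 10} are pairwise adjacent, and any tree decomposition puts a clique entirely inside one bag — forcing width ≥ 3. Therefore the treewidth is 3.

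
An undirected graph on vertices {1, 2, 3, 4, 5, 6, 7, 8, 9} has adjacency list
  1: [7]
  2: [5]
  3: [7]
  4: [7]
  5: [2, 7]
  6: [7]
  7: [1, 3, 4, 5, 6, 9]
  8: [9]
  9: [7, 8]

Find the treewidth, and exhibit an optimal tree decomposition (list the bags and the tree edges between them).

Treewidth 1.
One optimal decomposition is:
Bags: B1 = {7, 9}  B2 = {4, 7}  B3 = {8, 9}  B4 = {6, 7}  B5 = {3, 7}  B6 = {5, 7}  B7 = {1, 7}  B8 = {2, 5}
Tree: B1–B2, B1–B3, B1–B4, B1–B5, B1–B6, B2–B7, B6–B8

The largest bag has 2 vertices, giving width 1; this decomposition certifies tw(G) ≤ 1. Any graph with an edge has treewidth ≥ 1, and G has the edge 9–7. Combining the bounds, tw(G) = 1.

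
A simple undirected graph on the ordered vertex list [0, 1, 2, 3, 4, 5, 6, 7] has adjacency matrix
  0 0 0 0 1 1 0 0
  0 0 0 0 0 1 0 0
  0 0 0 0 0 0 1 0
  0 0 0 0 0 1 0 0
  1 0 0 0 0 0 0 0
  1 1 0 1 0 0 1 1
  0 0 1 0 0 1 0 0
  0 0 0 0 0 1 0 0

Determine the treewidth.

A width-1 tree decomposition is:
Bags: B1 = {0, 4}  B2 = {0, 5}  B3 = {5, 6}  B4 = {3, 5}  B5 = {2, 6}  B6 = {1, 5}  B7 = {5, 7}
Tree: B1–B2, B2–B3, B2–B4, B3–B5, B2–B6, B4–B7
Each bag holds 2 vertices, so the decomposition has width 1, which upper-bounds the treewidth. Since G has at least one edge (e.g. 4–0), it is not an edgeless graph, so tw(G) ≥ 1. Combining the bounds, tw(G) = 1.

1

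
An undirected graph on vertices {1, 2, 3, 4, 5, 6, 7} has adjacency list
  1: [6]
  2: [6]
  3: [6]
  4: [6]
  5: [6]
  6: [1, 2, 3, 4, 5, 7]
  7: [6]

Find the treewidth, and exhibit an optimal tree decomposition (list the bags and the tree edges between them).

Treewidth 1.
One optimal decomposition is:
Bags: B1 = {4, 6}  B2 = {5, 6}  B3 = {1, 6}  B4 = {2, 6}  B5 = {6, 7}  B6 = {3, 6}
Tree: B1–B2, B1–B3, B3–B4, B2–B5, B4–B6

The largest bag has 2 vertices, giving width 1; this decomposition certifies tw(G) ≤ 1. Any graph with an edge has treewidth ≥ 1, and G has the edge 6–4. Hence tw(G) = 1 exactly.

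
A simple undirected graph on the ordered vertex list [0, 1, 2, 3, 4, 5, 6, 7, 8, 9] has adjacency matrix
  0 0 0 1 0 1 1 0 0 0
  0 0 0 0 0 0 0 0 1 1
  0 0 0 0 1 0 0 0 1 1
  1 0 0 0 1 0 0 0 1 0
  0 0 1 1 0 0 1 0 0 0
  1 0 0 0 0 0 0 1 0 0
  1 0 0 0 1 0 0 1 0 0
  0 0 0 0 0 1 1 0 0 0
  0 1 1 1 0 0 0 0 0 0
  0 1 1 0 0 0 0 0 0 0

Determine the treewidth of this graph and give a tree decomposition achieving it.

Every bag has size at most 3, so the width is 3 − 1 = 2 and tw(G) ≤ 2. The edges 5–7–6–0–5 form a cycle, so G is not a tree and its treewidth is at least 2. Therefore the treewidth is 2.

Treewidth 2.
One such decomposition:
Bags: B1 = {0, 5, 7}  B2 = {0, 6, 7}  B3 = {0, 3, 6}  B4 = {3, 4, 6}  B5 = {3, 4, 8}  B6 = {2, 4, 8}  B7 = {1, 2, 8}  B8 = {1, 2, 9}
Tree: B1–B2, B2–B3, B3–B4, B4–B5, B5–B6, B6–B7, B7–B8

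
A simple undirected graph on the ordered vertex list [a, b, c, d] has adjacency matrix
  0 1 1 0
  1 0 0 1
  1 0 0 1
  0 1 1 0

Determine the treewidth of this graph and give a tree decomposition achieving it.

Treewidth 2.
Bags: B1 = {a, c, d}  B2 = {a, b, d}
Tree: B1–B2

Every bag has size at most 3, so the width is 3 − 1 = 2 and tw(G) ≤ 2. Since a–c–d–b–a is a cycle in G, G is not acyclic. Forests are exactly the graphs of treewidth ≤ 1, so tw(G) ≥ 2. Combining the bounds, tw(G) = 2.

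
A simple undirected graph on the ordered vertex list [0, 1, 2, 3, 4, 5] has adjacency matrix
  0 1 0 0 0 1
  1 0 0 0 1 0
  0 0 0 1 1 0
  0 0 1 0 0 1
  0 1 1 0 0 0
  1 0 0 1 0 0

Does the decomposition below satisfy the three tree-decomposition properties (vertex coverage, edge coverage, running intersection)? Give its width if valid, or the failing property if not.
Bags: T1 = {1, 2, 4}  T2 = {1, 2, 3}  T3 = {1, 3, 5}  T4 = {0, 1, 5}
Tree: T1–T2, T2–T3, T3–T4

Vertex coverage: the bags together contain {0, 1, 2, 3, 4, 5}, the full vertex set. Edge coverage: each edge of G has both endpoints in at least one bag. Running intersection: for every vertex, the bags containing it form a connected subtree. All three properties hold, so this is a valid tree decomposition of width max|bag| − 1 = 2, and hence tw(G) ≤ 2.

Yes; width 2.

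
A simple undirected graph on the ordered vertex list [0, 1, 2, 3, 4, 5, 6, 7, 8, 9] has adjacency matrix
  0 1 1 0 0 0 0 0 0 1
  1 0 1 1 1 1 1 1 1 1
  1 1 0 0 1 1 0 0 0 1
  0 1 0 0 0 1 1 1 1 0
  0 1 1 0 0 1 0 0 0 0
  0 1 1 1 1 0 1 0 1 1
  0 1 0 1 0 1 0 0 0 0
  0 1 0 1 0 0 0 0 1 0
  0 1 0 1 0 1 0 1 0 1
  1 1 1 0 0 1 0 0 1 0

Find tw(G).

3

A width-3 tree decomposition is:
Bags: B1 = {1, 3, 5, 8}  B2 = {1, 3, 5, 6}  B3 = {1, 5, 8, 9}  B4 = {1, 2, 5, 9}  B5 = {1, 2, 4, 5}  B6 = {1, 3, 7, 8}  B7 = {0, 1, 2, 9}
Tree: B1–B2, B1–B3, B3–B4, B4–B5, B1–B6, B4–B7
The largest bag has 4 vertices, giving width 3; this decomposition certifies tw(G) ≤ 3. For the lower bound, the 4 vertices {0, 1, 2, 9} are pairwise adjacent, and any tree decomposition puts a clique entirely inside one bag — forcing width ≥ 3. Therefore the treewidth is 3.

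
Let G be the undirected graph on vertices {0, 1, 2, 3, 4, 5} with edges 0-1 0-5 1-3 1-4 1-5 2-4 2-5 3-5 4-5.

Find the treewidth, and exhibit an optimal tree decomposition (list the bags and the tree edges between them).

The largest bag has 3 vertices, giving width 2; this decomposition certifies tw(G) ≤ 2. For the lower bound, the 3 vertices {0, 1, 5} are pairwise adjacent, and any tree decomposition puts a clique entirely inside one bag — forcing width ≥ 2. Hence tw(G) = 2 exactly.

Treewidth 2.
One such decomposition:
Bags: B1 = {1, 4, 5}  B2 = {1, 3, 5}  B3 = {2, 4, 5}  B4 = {0, 1, 5}
Tree: B1–B2, B1–B3, B1–B4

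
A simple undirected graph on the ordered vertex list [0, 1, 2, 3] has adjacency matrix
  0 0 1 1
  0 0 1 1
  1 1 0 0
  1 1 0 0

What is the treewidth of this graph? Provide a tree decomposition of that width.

Treewidth 2.
Bags: B1 = {0, 1, 2}  B2 = {0, 1, 3}
Tree: B1–B2

Each bag holds 3 vertices, so the decomposition has width 2, which upper-bounds the treewidth. The edges 0–2–1–3–0 form a cycle, so G is not a tree and its treewidth is at least 2. Hence tw(G) = 2 exactly.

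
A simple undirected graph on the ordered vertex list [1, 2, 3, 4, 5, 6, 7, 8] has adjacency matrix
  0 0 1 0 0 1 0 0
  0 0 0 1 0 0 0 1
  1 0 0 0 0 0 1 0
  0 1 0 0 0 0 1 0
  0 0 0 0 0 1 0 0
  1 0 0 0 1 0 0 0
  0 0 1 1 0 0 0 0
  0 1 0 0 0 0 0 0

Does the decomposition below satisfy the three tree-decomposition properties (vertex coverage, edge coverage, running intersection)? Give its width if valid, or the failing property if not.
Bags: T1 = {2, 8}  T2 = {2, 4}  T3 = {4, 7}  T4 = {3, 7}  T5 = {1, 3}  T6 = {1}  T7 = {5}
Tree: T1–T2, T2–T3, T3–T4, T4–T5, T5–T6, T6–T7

A tree decomposition must satisfy three properties: every vertex lies in some bag; for every edge, both endpoints lie together in some bag; and for every vertex, the bags containing it form a connected subtree. Here vertex 6 appears in no bag, so the decomposition is invalid.

No — vertex 6 appears in no bag.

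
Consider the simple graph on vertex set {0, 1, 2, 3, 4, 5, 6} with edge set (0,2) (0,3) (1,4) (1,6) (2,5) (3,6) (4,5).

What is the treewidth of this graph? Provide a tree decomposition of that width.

The largest bag has 3 vertices, giving width 2; this decomposition certifies tw(G) ≤ 2. Since 2–5–4–1–6–3–0–2 is a cycle in G, G is not acyclic. Forests are exactly the graphs of treewidth ≤ 1, so tw(G) ≥ 2. Combining the bounds, tw(G) = 2.

Treewidth 2.
One optimal decomposition is:
Bags: B1 = {2, 4, 5}  B2 = {1, 2, 4}  B3 = {1, 2, 6}  B4 = {2, 3, 6}  B5 = {0, 2, 3}
Tree: B1–B2, B2–B3, B3–B4, B4–B5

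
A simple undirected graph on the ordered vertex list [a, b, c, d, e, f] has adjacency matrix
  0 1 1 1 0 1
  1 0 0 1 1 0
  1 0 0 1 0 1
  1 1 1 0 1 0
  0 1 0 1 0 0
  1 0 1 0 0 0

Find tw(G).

A width-2 tree decomposition is:
Bags: B1 = {a, c, d}  B2 = {a, b, d}  B3 = {b, d, e}  B4 = {a, c, f}
Tree: B1–B2, B2–B3, B1–B4
Every bag has size at most 3, so the width is 3 − 1 = 2 and tw(G) ≤ 2. Conversely, {b, d, e} is a clique of size 3, and the vertices of any clique must share a bag in every tree decomposition; so some bag has ≥ 3 vertices and tw(G) ≥ 2. Hence tw(G) = 2 exactly.

2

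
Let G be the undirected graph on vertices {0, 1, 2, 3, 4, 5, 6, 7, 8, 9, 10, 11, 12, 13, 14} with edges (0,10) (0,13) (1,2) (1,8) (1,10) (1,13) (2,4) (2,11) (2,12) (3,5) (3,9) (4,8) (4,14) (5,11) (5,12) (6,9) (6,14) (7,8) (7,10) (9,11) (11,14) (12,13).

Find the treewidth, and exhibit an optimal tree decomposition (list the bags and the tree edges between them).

Treewidth 3.
One such decomposition:
Bags: B1 = {3, 5, 6, 9}  B2 = {5, 6, 9, 11}  B3 = {5, 6, 11, 14}  B4 = {5, 11, 12, 14}  B5 = {2, 11, 12, 14}  B6 = {2, 4, 12, 14}  B7 = {2, 4, 12, 13}  B8 = {1, 2, 4, 13}  B9 = {1, 4, 8, 13}  B10 = {0, 1, 8, 13}  B11 = {0, 1, 8, 10}  B12 = {0, 7, 8, 10}
Tree: B1–B2, B2–B3, B3–B4, B4–B5, B5–B6, B6–B7, B7–B8, B8–B9, B9–B10, B10–B11, B11–B12

Each bag holds 4 vertices, so the decomposition has width 3, which upper-bounds the treewidth. For the lower bound: the 4 vertex sets {3,6,9}, {5}, {11}, {2,4,12,14} are disjoint, each induces a connected subgraph, and every pair is joined by at least one edge of G. Contracting each set to a single vertex therefore yields K_{4} as a minor, and since treewidth is minor-monotone, tw(G) ≥ tw(K_{4}) = 3. The upper and lower bounds meet at 3, so that is the treewidth.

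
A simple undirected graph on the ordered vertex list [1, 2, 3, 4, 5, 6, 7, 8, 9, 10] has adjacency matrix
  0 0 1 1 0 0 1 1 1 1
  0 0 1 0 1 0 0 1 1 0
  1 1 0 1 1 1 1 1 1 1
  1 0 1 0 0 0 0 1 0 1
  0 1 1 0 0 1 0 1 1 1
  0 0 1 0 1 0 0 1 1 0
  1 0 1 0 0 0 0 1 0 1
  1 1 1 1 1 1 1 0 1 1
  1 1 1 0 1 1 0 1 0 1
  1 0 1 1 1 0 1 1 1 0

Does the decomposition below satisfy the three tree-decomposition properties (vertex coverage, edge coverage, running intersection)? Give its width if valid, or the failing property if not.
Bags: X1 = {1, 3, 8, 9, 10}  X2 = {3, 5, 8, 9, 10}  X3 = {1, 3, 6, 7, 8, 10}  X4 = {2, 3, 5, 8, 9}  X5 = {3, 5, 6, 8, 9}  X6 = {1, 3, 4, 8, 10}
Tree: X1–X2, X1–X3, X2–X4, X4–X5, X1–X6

A tree decomposition must satisfy three properties: every vertex lies in some bag; for every edge, both endpoints lie together in some bag; and for every vertex, the bags containing it form a connected subtree. Here bags containing vertex 6 are not connected in the tree, so the decomposition is invalid.

No — bags containing vertex 6 are not connected in the tree.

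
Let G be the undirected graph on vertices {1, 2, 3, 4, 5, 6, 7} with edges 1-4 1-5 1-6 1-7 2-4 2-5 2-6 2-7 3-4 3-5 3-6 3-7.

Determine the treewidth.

A width-3 tree decomposition is:
Bags: B1 = {1, 2, 3, 7}  B2 = {1, 2, 3, 4}  B3 = {1, 2, 3, 5}  B4 = {1, 2, 3, 6}
Tree: B1–B2, B2–B3, B3–B4
The largest bag has 4 vertices, giving width 3; this decomposition certifies tw(G) ≤ 3. For the lower bound: the 4 vertex sets {3,7}, {1,4}, {2}, {5} are disjoint, each induces a connected subgraph, and every pair is joined by at least one edge of G. Contracting each set to a single vertex therefore yields K_{4} as a minor, and since treewidth is minor-monotone, tw(G) ≥ tw(K_{4}) = 3. Therefore the treewidth is 3.

3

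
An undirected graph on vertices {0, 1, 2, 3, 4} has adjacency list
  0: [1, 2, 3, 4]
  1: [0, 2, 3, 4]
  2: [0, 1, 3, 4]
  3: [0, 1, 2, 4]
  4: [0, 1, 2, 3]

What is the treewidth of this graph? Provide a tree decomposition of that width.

A single bag containing all 5 vertices is trivially a valid decomposition of width 4. On the other hand G contains the 5-clique {0, 1, 2, 3, 4}. A clique must lie in a single bag of any decomposition, so no decomposition can have width below 4. Therefore the treewidth is 4.

Treewidth 4.
One such decomposition:
Bags: B1 = {0, 1, 2, 3, 4}
Tree: (single bag)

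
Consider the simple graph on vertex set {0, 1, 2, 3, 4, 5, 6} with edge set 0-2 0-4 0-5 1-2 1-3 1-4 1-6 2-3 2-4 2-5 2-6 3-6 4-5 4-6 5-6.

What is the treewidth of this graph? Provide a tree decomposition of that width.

Treewidth 3.
One such decomposition:
Bags: B1 = {1, 2, 4, 6}  B2 = {2, 4, 5, 6}  B3 = {0, 2, 4, 5}  B4 = {1, 2, 3, 6}
Tree: B1–B2, B2–B3, B1–B4

Every bag has size at most 4, so the width is 4 − 1 = 3 and tw(G) ≤ 3. Conversely, {1, 2, 3, 6} is a clique of size 4, and the vertices of any clique must share a bag in every tree decomposition; so some bag has ≥ 4 vertices and tw(G) ≥ 3. Combining the bounds, tw(G) = 3.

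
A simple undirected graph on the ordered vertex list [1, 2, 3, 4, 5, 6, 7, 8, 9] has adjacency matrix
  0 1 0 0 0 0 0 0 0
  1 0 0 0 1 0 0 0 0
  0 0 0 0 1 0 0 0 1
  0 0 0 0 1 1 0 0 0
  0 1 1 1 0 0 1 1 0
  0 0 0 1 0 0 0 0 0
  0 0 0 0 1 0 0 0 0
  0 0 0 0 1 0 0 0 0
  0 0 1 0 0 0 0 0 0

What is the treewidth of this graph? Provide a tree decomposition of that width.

Each bag holds 2 vertices, so the decomposition has width 1, which upper-bounds the treewidth. Since G has at least one edge (e.g. 8–5), it is not an edgeless graph, so tw(G) ≥ 1. Combining the bounds, tw(G) = 1.

Treewidth 1.
One optimal decomposition is:
Bags: B1 = {5, 8}  B2 = {4, 5}  B3 = {2, 5}  B4 = {1, 2}  B5 = {5, 7}  B6 = {3, 5}  B7 = {4, 6}  B8 = {3, 9}
Tree: B1–B2, B1–B3, B3–B4, B1–B5, B2–B6, B2–B7, B6–B8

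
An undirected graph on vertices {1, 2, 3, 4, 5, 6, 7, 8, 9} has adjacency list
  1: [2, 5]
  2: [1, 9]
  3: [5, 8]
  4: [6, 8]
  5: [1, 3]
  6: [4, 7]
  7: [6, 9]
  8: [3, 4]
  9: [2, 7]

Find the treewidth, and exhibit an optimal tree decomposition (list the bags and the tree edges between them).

Treewidth 2.
Bags: B1 = {3, 5, 8}  B2 = {4, 5, 8}  B3 = {4, 5, 6}  B4 = {5, 6, 7}  B5 = {5, 7, 9}  B6 = {2, 5, 9}  B7 = {1, 2, 5}
Tree: B1–B2, B2–B3, B3–B4, B4–B5, B5–B6, B6–B7

Each bag holds 3 vertices, so the decomposition has width 2, which upper-bounds the treewidth. The edges 5–3–8–4–6–7–9–2–1–5 form a cycle, so G is not a tree and its treewidth is at least 2. Hence tw(G) = 2 exactly.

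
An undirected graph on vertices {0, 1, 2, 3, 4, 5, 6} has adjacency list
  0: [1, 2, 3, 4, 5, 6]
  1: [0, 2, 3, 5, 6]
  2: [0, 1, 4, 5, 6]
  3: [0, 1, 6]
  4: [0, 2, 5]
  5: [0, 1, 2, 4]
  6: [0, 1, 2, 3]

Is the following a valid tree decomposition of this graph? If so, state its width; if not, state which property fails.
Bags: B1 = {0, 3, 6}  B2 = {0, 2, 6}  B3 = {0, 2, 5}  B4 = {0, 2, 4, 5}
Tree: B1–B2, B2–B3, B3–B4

No — vertex 1 appears in no bag.

A tree decomposition must satisfy three properties: every vertex lies in some bag; for every edge, both endpoints lie together in some bag; and for every vertex, the bags containing it form a connected subtree. Here vertex 1 appears in no bag, so the decomposition is invalid.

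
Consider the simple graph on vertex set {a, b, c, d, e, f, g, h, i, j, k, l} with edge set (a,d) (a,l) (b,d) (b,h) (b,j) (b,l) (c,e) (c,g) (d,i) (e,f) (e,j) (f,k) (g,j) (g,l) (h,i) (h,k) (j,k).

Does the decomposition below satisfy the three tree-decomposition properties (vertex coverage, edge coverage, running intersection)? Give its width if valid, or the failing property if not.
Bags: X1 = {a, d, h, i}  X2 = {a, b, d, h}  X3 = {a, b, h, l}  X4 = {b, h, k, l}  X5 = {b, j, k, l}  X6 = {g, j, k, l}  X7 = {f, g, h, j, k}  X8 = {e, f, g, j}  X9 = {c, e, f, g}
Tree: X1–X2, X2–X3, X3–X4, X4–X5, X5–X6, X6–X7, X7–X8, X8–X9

No — bags containing vertex h are not connected in the tree.

A tree decomposition must satisfy three properties: every vertex lies in some bag; for every edge, both endpoints lie together in some bag; and for every vertex, the bags containing it form a connected subtree. Here bags containing vertex h are not connected in the tree, so the decomposition is invalid.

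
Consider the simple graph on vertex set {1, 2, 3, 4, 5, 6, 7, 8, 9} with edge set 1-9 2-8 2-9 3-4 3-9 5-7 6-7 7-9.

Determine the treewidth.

1

A width-1 tree decomposition is:
Bags: B1 = {1, 9}  B2 = {2, 9}  B3 = {7, 9}  B4 = {5, 7}  B5 = {3, 9}  B6 = {3, 4}  B7 = {6, 7}  B8 = {2, 8}
Tree: B1–B2, B1–B3, B3–B4, B2–B5, B5–B6, B3–B7, B2–B8
Each bag holds 2 vertices, so the decomposition has width 1, which upper-bounds the treewidth. G has an edge, so its treewidth is at least 1. The upper and lower bounds meet at 1, so that is the treewidth.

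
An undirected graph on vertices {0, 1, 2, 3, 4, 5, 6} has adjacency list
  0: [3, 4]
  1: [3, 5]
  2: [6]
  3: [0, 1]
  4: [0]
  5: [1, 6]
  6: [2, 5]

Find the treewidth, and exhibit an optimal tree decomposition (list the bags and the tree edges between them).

The largest bag has 2 vertices, giving width 1; this decomposition certifies tw(G) ≤ 1. Any graph with an edge has treewidth ≥ 1, and G has the edge 2–6. The upper and lower bounds meet at 1, so that is the treewidth.

Treewidth 1.
One optimal decomposition is:
Bags: B1 = {2, 6}  B2 = {5, 6}  B3 = {1, 5}  B4 = {1, 3}  B5 = {0, 3}  B6 = {0, 4}
Tree: B1–B2, B2–B3, B3–B4, B4–B5, B5–B6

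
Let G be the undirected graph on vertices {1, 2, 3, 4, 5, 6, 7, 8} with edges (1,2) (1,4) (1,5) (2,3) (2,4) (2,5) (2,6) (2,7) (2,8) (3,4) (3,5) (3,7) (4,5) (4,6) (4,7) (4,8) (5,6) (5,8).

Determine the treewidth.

A width-3 tree decomposition is:
Bags: B1 = {2, 3, 4, 5}  B2 = {2, 4, 5, 8}  B3 = {2, 4, 5, 6}  B4 = {2, 3, 4, 7}  B5 = {1, 2, 4, 5}
Tree: B1–B2, B2–B3, B1–B4, B3–B5
Every bag has size at most 4, so the width is 4 − 1 = 3 and tw(G) ≤ 3. For the lower bound, the 4 vertices {2, 4, 5, 8} are pairwise adjacent, and any tree decomposition puts a clique entirely inside one bag — forcing width ≥ 3. The upper and lower bounds meet at 3, so that is the treewidth.

3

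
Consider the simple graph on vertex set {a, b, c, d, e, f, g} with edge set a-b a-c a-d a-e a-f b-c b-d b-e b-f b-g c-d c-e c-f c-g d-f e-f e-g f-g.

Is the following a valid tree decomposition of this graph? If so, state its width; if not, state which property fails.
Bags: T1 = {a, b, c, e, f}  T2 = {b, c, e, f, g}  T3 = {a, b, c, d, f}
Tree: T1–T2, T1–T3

Yes; width 4.

Vertex coverage: the bags together contain {a, b, c, d, e, f, g}, the full vertex set. Edge coverage: each edge of G has both endpoints in at least one bag. Running intersection: for every vertex, the bags containing it form a connected subtree. All three properties hold, so this is a valid tree decomposition of width max|bag| − 1 = 4, and hence tw(G) ≤ 4.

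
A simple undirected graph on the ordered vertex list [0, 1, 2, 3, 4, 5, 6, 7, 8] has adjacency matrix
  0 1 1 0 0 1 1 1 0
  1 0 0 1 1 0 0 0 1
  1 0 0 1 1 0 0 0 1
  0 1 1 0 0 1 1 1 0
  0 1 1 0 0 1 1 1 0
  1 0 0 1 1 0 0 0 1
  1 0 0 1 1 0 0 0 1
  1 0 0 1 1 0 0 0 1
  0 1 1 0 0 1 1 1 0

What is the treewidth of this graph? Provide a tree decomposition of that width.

Treewidth 4.
Bags: B1 = {0, 1, 3, 4, 8}  B2 = {0, 3, 4, 5, 8}  B3 = {0, 3, 4, 7, 8}  B4 = {0, 3, 4, 6, 8}  B5 = {0, 2, 3, 4, 8}
Tree: B1–B2, B2–B3, B3–B4, B4–B5

The largest bag has 5 vertices, giving width 4; this decomposition certifies tw(G) ≤ 4. For the lower bound: the 5 vertex sets {0,1}, {4,5}, {7,8}, {3}, {6} are disjoint, each induces a connected subgraph, and every pair is joined by at least one edge of G. Contracting each set to a single vertex therefore yields K_{5} as a minor, and since treewidth is minor-monotone, tw(G) ≥ tw(K_{5}) = 4. The upper and lower bounds meet at 4, so that is the treewidth.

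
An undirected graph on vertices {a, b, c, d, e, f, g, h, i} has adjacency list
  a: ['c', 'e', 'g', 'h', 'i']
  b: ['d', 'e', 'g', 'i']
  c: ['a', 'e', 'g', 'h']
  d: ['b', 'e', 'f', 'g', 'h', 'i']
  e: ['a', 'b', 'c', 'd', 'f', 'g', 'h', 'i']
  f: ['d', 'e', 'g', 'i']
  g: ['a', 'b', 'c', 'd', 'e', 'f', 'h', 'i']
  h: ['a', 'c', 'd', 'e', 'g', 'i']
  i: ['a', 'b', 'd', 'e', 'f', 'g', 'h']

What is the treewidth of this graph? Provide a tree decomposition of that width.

Treewidth 4.
One such decomposition:
Bags: B1 = {d, e, g, h, i}  B2 = {b, d, e, g, i}  B3 = {d, e, f, g, i}  B4 = {a, e, g, h, i}  B5 = {a, c, e, g, h}
Tree: B1–B2, B1–B3, B1–B4, B4–B5

Every bag has size at most 5, so the width is 5 − 1 = 4 and tw(G) ≤ 4. Conversely, {a, c, e, g, h} is a clique of size 5, and the vertices of any clique must share a bag in every tree decomposition; so some bag has ≥ 5 vertices and tw(G) ≥ 4. Therefore the treewidth is 4.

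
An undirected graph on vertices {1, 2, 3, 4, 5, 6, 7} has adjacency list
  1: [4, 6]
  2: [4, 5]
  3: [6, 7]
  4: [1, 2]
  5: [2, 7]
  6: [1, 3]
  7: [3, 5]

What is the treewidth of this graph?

A width-2 tree decomposition is:
Bags: B1 = {2, 4, 5}  B2 = {4, 5, 7}  B3 = {3, 4, 7}  B4 = {3, 4, 6}  B5 = {1, 4, 6}
Tree: B1–B2, B2–B3, B3–B4, B4–B5
Every bag has size at most 3, so the width is 3 − 1 = 2 and tw(G) ≤ 2. The edges 4–2–5–7–3–6–1–4 form a cycle, so G is not a tree and its treewidth is at least 2. Therefore the treewidth is 2.

2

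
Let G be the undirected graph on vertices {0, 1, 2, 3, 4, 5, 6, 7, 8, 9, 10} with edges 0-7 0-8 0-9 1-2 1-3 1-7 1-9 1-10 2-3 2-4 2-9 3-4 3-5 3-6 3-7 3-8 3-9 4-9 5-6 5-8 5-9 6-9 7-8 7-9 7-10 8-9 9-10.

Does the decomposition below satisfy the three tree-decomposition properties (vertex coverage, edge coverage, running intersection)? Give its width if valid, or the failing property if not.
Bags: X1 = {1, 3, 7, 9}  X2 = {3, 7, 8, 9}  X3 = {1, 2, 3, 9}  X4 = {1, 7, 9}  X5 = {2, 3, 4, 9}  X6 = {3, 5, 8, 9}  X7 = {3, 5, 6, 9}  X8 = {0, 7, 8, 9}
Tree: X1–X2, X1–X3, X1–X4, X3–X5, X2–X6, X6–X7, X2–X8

No — vertex 10 appears in no bag.

A tree decomposition must satisfy three properties: every vertex lies in some bag; for every edge, both endpoints lie together in some bag; and for every vertex, the bags containing it form a connected subtree. Here vertex 10 appears in no bag, so the decomposition is invalid.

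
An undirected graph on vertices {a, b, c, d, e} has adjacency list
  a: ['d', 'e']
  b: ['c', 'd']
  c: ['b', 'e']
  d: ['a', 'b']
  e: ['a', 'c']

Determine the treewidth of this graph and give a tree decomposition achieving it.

Each bag holds 3 vertices, so the decomposition has width 2, which upper-bounds the treewidth. The edges a–d–b–c–e–a form a cycle, so G is not a tree and its treewidth is at least 2. Therefore the treewidth is 2.

Treewidth 2.
One optimal decomposition is:
Bags: B1 = {a, b, d}  B2 = {a, b, c}  B3 = {a, c, e}
Tree: B1–B2, B2–B3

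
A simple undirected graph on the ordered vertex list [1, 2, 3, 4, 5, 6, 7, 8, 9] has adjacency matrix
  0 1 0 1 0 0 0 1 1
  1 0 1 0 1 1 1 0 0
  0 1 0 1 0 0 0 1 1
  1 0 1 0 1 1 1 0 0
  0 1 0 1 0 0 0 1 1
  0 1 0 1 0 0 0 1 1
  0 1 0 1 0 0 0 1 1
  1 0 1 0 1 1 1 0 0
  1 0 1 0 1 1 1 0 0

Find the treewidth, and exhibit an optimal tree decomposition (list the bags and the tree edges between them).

Treewidth 4.
One such decomposition:
Bags: B1 = {2, 4, 6, 8, 9}  B2 = {2, 4, 7, 8, 9}  B3 = {2, 4, 5, 8, 9}  B4 = {1, 2, 4, 8, 9}  B5 = {2, 3, 4, 8, 9}
Tree: B1–B2, B2–B3, B3–B4, B4–B5

The largest bag has 5 vertices, giving width 4; this decomposition certifies tw(G) ≤ 4. For the lower bound: the 5 vertex sets {6,8}, {7,9}, {4,5}, {2}, {1} are disjoint, each induces a connected subgraph, and every pair is joined by at least one edge of G. Contracting each set to a single vertex therefore yields K_{5} as a minor, and since treewidth is minor-monotone, tw(G) ≥ tw(K_{5}) = 4. Combining the bounds, tw(G) = 4.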